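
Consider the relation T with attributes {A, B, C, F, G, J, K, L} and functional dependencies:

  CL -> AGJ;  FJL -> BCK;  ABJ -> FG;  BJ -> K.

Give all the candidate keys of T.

Attribute L never appears on the right-hand side of any dependency, so L must belong to every candidate key.
{L}⁺ = {L}, which is not all of the schema, so we must add further attributes.
{B, C, L}⁺: CL→AGJ adds A, G, J; ABJ→FG adds F; BJ→K adds K → {A, B, C, F, G, J, K, L}.
{C, F, L}⁺: CL→AGJ adds A, G, J; FJL→BCK adds B, K → {A, B, C, F, G, J, K, L}.
{F, J, L}⁺: FJL→BCK adds B, C, K; CL→AGJ adds A, G → {A, B, C, F, G, J, K, L}.
{A, B, J, L}⁺: ABJ→FG adds F, G; BJ→K adds K; FJL→BCK adds C → {A, B, C, F, G, J, K, L}.
Any other superkey contains one of these as a subset, so there are no further candidate keys.

(B, C, L); (C, F, L); (F, J, L); (A, B, J, L)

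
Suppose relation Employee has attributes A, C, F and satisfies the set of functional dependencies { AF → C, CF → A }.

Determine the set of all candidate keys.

{A, F}, {C, F}

Attribute F never appears on the right-hand side of any dependency, so F must belong to every candidate key.
{F}⁺ = {F}, which is not all of the schema, so we must add further attributes.
{A, F}⁺: AF→C adds C → {A, C, F}. Minimal: {F}⁺ = {F}; {A}⁺ = {A} — none reach the full schema.
{C, F}⁺: CF→A adds A → {A, C, F}. Minimal: {F}⁺ = {F}; {C}⁺ = {C} — none reach the full schema.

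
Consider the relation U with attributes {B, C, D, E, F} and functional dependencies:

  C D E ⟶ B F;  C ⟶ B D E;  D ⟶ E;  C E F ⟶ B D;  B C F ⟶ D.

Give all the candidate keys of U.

Attribute C never appears on the right-hand side of any dependency, so C must belong to every candidate key.
{C}⁺ = {B, C, D, E, F}, which is all of the schema, so {C} is the only candidate key.

(C)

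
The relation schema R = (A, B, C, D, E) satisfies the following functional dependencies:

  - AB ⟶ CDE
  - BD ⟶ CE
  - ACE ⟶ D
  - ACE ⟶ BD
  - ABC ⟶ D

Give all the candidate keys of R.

{A, B}, {A, C, E}

Attribute A never appears on the right-hand side of any dependency, so A must belong to every candidate key.
{A}⁺ = {A}, which is not all of the schema, so we must add further attributes.
{A, B}⁺: AB→CDE adds C, D, E → {A, B, C, D, E}. Minimal: {B}⁺ = {B}; {A}⁺ = {A} — none reach the full schema.
{A, C, E}⁺: ACE→D adds D; ACE→BD adds B → {A, B, C, D, E}. Minimal: {C, E}⁺ = {C, E}; {A, E}⁺ = {A, E}; {A, C}⁺ = {A, C} — none reach the full schema.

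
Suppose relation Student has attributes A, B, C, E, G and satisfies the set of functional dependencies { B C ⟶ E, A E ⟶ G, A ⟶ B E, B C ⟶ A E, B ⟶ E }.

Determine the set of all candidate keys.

AC, BC

Attribute C never appears on the right-hand side of any dependency, so C must belong to every candidate key.
{C}⁺ = {C}, which is not all of the schema, so we must add further attributes.
{A, C}⁺: A→BE adds B, E; AE→G adds G → {A, B, C, E, G}. Minimal: {C}⁺ = {C}; {A}⁺ = {A, B, E, G} — none reach the full schema.
{B, C}⁺: BC→E adds E; BC→AE adds A; AE→G adds G → {A, B, C, E, G}. Minimal: {C}⁺ = {C}; {B}⁺ = {B, E} — none reach the full schema.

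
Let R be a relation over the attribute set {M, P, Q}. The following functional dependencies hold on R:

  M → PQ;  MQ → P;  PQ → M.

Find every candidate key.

M, PQ

{M}⁺: M→PQ adds P, Q → {M, P, Q}.
{P, Q}⁺: PQ→M adds M → {M, P, Q}.
Any other superkey contains one of these as a subset, so there are no further candidate keys.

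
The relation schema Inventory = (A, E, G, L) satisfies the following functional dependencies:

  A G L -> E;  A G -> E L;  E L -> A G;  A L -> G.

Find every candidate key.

{A, G}, {A, L}, {E, L}

{A, G}⁺: AG→EL adds E, L → {A, E, G, L}.
{A, L}⁺: AL→G adds G; AGL→E adds E → {A, E, G, L}.
{E, L}⁺: EL→AG adds A, G → {A, E, G, L}.
Any other superkey contains one of these as a subset, so there are no further candidate keys.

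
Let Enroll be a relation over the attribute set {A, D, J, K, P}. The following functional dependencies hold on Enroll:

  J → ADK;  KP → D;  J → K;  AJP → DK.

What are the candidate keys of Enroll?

Attributes J, P never appear on any right-hand side, so every candidate key must contain {J, P}.
{J, P}⁺ = {A, D, J, K, P}, which is all of the schema, so {J, P} is the only candidate key.

(J, P)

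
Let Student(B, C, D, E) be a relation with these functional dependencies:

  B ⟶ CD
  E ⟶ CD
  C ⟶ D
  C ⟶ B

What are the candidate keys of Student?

{E}

Attribute E never appears on the right-hand side of any dependency, so E must belong to every candidate key.
{E}⁺ = {B, C, D, E}, which is all of the schema, so {E} is the only candidate key.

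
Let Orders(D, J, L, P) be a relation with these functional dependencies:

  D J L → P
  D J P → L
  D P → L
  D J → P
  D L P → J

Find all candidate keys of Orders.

Attribute D never appears on the right-hand side of any dependency, so D must belong to every candidate key.
{D}⁺ = {D}, which is not all of the schema, so we must add further attributes.
{D, J}⁺: DJ→P adds P; DJP→L adds L → {D, J, L, P}.
{D, P}⁺: DP→L adds L; DLP→J adds J → {D, J, L, P}.
Any other superkey contains one of these as a subset, so there are no further candidate keys.

DJ; DP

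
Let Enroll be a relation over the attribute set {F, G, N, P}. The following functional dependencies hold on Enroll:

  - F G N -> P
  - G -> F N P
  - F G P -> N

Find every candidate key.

Attribute G never appears on the right-hand side of any dependency, so G must belong to every candidate key.
{G}⁺ = {F, G, N, P}, which is all of the schema, so {G} is the only candidate key.

(G)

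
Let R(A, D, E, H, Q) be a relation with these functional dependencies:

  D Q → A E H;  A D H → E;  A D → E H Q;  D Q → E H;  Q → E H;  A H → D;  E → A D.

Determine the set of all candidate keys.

E, Q, AD, AH

{E}⁺: E→AD adds A, D; AD→EHQ adds H, Q → {A, D, E, H, Q}.
{Q}⁺: Q→EH adds E, H; E→AD adds A, D → {A, D, E, H, Q}.
{A, D}⁺: AD→EHQ adds E, H, Q → {A, D, E, H, Q}. Minimal: {D}⁺ = {D}; {A}⁺ = {A} — none reach the full schema.
{A, H}⁺: AH→D adds D; ADH→E adds E; AD→EHQ adds Q → {A, D, E, H, Q}. Minimal: {H}⁺ = {H}; {A}⁺ = {A} — none reach the full schema.
Any other superkey contains one of these as a subset, so there are no further candidate keys.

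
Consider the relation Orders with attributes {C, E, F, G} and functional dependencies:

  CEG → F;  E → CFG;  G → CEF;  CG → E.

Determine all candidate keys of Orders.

E, G

{E}⁺: E→CFG adds C, F, G → {C, E, F, G}.
{G}⁺: G→CEF adds C, E, F → {C, E, F, G}.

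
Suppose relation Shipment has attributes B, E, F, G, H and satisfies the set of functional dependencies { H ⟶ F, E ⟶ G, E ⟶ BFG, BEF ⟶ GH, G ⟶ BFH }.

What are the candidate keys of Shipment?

E

{E}⁺: E→G adds G; E→BFG adds B, F; BEF→GH adds H → {B, E, F, G, H}.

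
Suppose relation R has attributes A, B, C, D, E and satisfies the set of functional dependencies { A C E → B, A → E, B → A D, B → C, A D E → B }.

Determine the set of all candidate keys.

{B}⁺: B→AD adds A, D; B→C adds C; A→E adds E → {A, B, C, D, E}.
{A, C}⁺: A→E adds E; ACE→B adds B; B→AD adds D → {A, B, C, D, E}. Minimal: {C}⁺ = {C}; {A}⁺ = {A, E} — none reach the full schema.
{A, D}⁺: A→E adds E; ADE→B adds B; B→C adds C → {A, B, C, D, E}. Minimal: {D}⁺ = {D}; {A}⁺ = {A, E} — none reach the full schema.

B, AC, AD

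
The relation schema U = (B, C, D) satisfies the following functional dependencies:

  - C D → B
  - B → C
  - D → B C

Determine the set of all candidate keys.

{D}

Attribute D never appears on the right-hand side of any dependency, so D must belong to every candidate key.
{D}⁺ = {B, C, D}, which is all of the schema, so {D} is the only candidate key.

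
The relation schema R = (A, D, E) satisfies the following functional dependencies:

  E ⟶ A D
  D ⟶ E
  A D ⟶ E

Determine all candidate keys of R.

{D}; {E}

{D}⁺: D→E adds E; E→AD adds A → {A, D, E}.
{E}⁺: E→AD adds A, D → {A, D, E}.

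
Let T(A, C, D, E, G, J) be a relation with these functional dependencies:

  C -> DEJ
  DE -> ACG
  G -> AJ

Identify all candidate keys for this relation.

{C}, {D, E}

{C}⁺: C→DEJ adds D, E, J; DE→ACG adds A, G → {A, C, D, E, G, J}.
{D, E}⁺: DE→ACG adds A, C, G; G→AJ adds J → {A, C, D, E, G, J}.
Any other superkey contains one of these as a subset, so there are no further candidate keys.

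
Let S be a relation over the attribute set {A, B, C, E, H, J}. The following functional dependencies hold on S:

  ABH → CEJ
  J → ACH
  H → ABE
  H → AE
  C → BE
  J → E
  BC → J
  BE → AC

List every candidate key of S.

(C); (H); (J); (B, E)

{C}⁺: C→BE adds B, E; BC→J adds J; BE→AC adds A; J→ACH adds H → {A, B, C, E, H, J}.
{H}⁺: H→ABE adds A, B, E; BE→AC adds C; ABH→CEJ adds J → {A, B, C, E, H, J}.
{J}⁺: J→ACH adds A, C, H; H→ABE adds B, E → {A, B, C, E, H, J}.
{B, E}⁺: BE→AC adds A, C; BC→J adds J; J→ACH adds H → {A, B, C, E, H, J}. Minimal: {E}⁺ = {E}; {B}⁺ = {B} — none reach the full schema.
Any other superkey contains one of these as a subset, so there are no further candidate keys.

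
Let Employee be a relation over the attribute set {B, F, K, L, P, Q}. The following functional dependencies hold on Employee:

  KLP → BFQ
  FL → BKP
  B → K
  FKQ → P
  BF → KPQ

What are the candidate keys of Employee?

{F, L}, {B, L, P}, {K, L, P}

Attribute L never appears on the right-hand side of any dependency, so L must belong to every candidate key.
{L}⁺ = {L}, which is not all of the schema, so we must add further attributes.
{F, L}⁺: FL→BKP adds B, K, P; BF→KPQ adds Q → {B, F, K, L, P, Q}. Minimal: {L}⁺ = {L}; {F}⁺ = {F} — none reach the full schema.
{B, L, P}⁺: B→K adds K; KLP→BFQ adds F, Q → {B, F, K, L, P, Q}. Minimal: {L, P}⁺ = {L, P}; {B, P}⁺ = {B, K, P}; {B, L}⁺ = {B, K, L} — none reach the full schema.
{K, L, P}⁺: KLP→BFQ adds B, F, Q → {B, F, K, L, P, Q}. Minimal: {L, P}⁺ = {L, P}; {K, P}⁺ = {K, P}; {K, L}⁺ = {K, L} — none reach the full schema.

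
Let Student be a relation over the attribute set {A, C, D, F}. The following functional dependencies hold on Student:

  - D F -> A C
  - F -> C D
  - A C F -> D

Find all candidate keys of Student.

{F}

Attribute F never appears on the right-hand side of any dependency, so F must belong to every candidate key.
{F}⁺ = {A, C, D, F}, which is all of the schema, so {F} is the only candidate key.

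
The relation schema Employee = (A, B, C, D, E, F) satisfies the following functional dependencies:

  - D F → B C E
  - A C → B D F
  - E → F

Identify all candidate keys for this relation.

{A, C}, {A, D, E}, {A, D, F}

Attribute A never appears on the right-hand side of any dependency, so A must belong to every candidate key.
{A}⁺ = {A}, which is not all of the schema, so we must add further attributes.
{A, C}⁺: AC→BDF adds B, D, F; DF→BCE adds E → {A, B, C, D, E, F}. Minimal: {C}⁺ = {C}; {A}⁺ = {A} — none reach the full schema.
{A, D, E}⁺: E→F adds F; DF→BCE adds B, C → {A, B, C, D, E, F}. Minimal: {D, E}⁺ = {B, C, D, E, F}; {A, E}⁺ = {A, E, F}; {A, D}⁺ = {A, D} — none reach the full schema.
{A, D, F}⁺: DF→BCE adds B, C, E → {A, B, C, D, E, F}. Minimal: {D, F}⁺ = {B, C, D, E, F}; {A, F}⁺ = {A, F}; {A, D}⁺ = {A, D} — none reach the full schema.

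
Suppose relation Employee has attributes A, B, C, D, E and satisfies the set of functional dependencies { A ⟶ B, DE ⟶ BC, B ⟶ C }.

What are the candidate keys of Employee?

Attributes A, D, E never appear on any right-hand side, so every candidate key must contain {A, D, E}.
{A, D, E}⁺ = {A, B, C, D, E}, which is all of the schema, so {A, D, E} is the only candidate key.

{A, D, E}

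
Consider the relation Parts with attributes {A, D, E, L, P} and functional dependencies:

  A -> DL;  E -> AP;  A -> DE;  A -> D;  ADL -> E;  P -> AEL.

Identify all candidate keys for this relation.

A; E; P

{A}⁺: A→DL adds D, L; A→DE adds E; E→AP adds P → {A, D, E, L, P}.
{E}⁺: E→AP adds A, P; A→DE adds D; P→AEL adds L → {A, D, E, L, P}.
{P}⁺: P→AEL adds A, E, L; A→DL adds D → {A, D, E, L, P}.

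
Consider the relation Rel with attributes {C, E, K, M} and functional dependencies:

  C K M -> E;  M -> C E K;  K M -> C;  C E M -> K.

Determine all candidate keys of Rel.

{M}

{M}⁺: M→CEK adds C, E, K → {C, E, K, M}.
No other minimal superkey exists.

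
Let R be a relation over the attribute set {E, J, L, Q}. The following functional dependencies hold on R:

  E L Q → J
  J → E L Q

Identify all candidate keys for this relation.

{J}, {E, L, Q}

{J}⁺: J→ELQ adds E, L, Q → {E, J, L, Q}.
{E, L, Q}⁺: ELQ→J adds J → {E, J, L, Q}.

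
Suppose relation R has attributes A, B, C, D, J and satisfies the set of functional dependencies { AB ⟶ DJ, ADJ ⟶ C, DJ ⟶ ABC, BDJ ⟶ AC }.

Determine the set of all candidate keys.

(A, B); (D, J)

{A, B}⁺: AB→DJ adds D, J; ADJ→C adds C → {A, B, C, D, J}. Minimal: {B}⁺ = {B}; {A}⁺ = {A} — none reach the full schema.
{D, J}⁺: DJ→ABC adds A, B, C → {A, B, C, D, J}. Minimal: {J}⁺ = {J}; {D}⁺ = {D} — none reach the full schema.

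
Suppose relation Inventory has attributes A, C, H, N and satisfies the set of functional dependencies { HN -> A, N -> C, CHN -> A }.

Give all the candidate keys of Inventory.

Attributes H, N never appear on any right-hand side, so every candidate key must contain {H, N}.
{H, N}⁺ = {A, C, H, N}, which is all of the schema, so {H, N} is the only candidate key.

{H, N}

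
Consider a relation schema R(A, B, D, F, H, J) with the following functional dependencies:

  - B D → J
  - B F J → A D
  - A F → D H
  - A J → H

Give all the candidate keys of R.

{A, B, F}, {B, D, F}, {B, F, J}

Attributes B, F never appear on any right-hand side, so every candidate key must contain {B, F}.
{B, F}⁺ = {B, F}, which is not all of the schema, so we must add further attributes.
{A, B, F}⁺: AF→DH adds D, H; BD→J adds J → {A, B, D, F, H, J}. Minimal: {B, F}⁺ = {B, F}; {A, F}⁺ = {A, D, F, H}; {A, B}⁺ = {A, B} — none reach the full schema.
{B, D, F}⁺: BD→J adds J; BFJ→AD adds A; AF→DH adds H → {A, B, D, F, H, J}. Minimal: {D, F}⁺ = {D, F}; {B, F}⁺ = {B, F}; {B, D}⁺ = {B, D, J} — none reach the full schema.
{B, F, J}⁺: BFJ→AD adds A, D; AF→DH adds H → {A, B, D, F, H, J}. Minimal: {F, J}⁺ = {F, J}; {B, J}⁺ = {B, J}; {B, F}⁺ = {B, F} — none reach the full schema.
Any other superkey contains one of these as a subset, so there are no further candidate keys.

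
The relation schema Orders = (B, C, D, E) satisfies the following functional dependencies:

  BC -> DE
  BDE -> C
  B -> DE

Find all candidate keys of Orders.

Attribute B never appears on the right-hand side of any dependency, so B must belong to every candidate key.
{B}⁺ = {B, C, D, E}, which is all of the schema, so {B} is the only candidate key.

{B}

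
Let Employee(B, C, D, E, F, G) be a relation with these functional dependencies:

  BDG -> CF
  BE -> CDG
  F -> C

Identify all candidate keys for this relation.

{B, E}

{B, E}⁺: BE→CDG adds C, D, G; BDG→CF adds F → {B, C, D, E, F, G}. Minimal: {E}⁺ = {E}; {B}⁺ = {B} — none reach the full schema.
No other minimal superkey exists.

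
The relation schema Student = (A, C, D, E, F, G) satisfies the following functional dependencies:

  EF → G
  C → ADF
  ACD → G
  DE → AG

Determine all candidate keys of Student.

{C, E}⁺: C→ADF adds A, D, F; ACD→G adds G → {A, C, D, E, F, G}. Minimal: {E}⁺ = {E}; {C}⁺ = {A, C, D, F, G} — none reach the full schema.
No other minimal superkey exists.

(C, E)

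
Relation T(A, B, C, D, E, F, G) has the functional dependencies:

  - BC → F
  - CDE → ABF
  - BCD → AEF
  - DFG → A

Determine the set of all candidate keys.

Attributes C, D, G never appear on any right-hand side, so every candidate key must contain {C, D, G}.
{C, D, G}⁺ = {C, D, G}, which is not all of the schema, so we must add further attributes.
{B, C, D, G}⁺: BC→F adds F; BCD→AEF adds A, E → {A, B, C, D, E, F, G}. Minimal: {C, D, G}⁺ = {C, D, G}; {B, D, G}⁺ = {B, D, G}; {B, C, G}⁺ = {B, C, F, G}; … — none reach the full schema.
{C, D, E, G}⁺: CDE→ABF adds A, B, F → {A, B, C, D, E, F, G}. Minimal: {D, E, G}⁺ = {D, E, G}; {C, E, G}⁺ = {C, E, G}; {C, D, G}⁺ = {C, D, G}; … — none reach the full schema.

(B, C, D, G), (C, D, E, G)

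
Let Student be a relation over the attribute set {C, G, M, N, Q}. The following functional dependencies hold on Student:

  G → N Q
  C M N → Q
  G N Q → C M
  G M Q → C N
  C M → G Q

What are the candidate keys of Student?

{G}, {C, M}

{G}⁺: G→NQ adds N, Q; GNQ→CM adds C, M → {C, G, M, N, Q}.
{C, M}⁺: CM→GQ adds G, Q; G→NQ adds N → {C, G, M, N, Q}. Minimal: {M}⁺ = {M}; {C}⁺ = {C} — none reach the full schema.
Any other superkey contains one of these as a subset, so there are no further candidate keys.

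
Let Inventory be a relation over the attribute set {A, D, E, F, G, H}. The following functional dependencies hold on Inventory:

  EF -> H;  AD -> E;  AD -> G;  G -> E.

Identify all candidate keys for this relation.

Attributes A, D, F never appear on any right-hand side, so every candidate key must contain {A, D, F}.
{A, D, F}⁺ = {A, D, E, F, G, H}, which is all of the schema, so {A, D, F} is the only candidate key.

(A, D, F)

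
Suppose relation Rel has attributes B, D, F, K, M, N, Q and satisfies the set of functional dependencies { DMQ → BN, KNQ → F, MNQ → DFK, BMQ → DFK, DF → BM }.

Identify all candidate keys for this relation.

Attribute Q never appears on the right-hand side of any dependency, so Q must belong to every candidate key.
{Q}⁺ = {Q}, which is not all of the schema, so we must add further attributes.
{B, M, Q}⁺: BMQ→DFK adds D, F, K; DMQ→BN adds N → {B, D, F, K, M, N, Q}. Minimal: {M, Q}⁺ = {M, Q}; {B, Q}⁺ = {B, Q}; {B, M}⁺ = {B, M} — none reach the full schema.
{D, F, Q}⁺: DF→BM adds B, M; DMQ→BN adds N; MNQ→DFK adds K → {B, D, F, K, M, N, Q}. Minimal: {F, Q}⁺ = {F, Q}; {D, Q}⁺ = {D, Q}; {D, F}⁺ = {B, D, F, M} — none reach the full schema.
{D, M, Q}⁺: DMQ→BN adds B, N; MNQ→DFK adds F, K → {B, D, F, K, M, N, Q}. Minimal: {M, Q}⁺ = {M, Q}; {D, Q}⁺ = {D, Q}; {D, M}⁺ = {D, M} — none reach the full schema.
{M, N, Q}⁺: MNQ→DFK adds D, F, K; DF→BM adds B → {B, D, F, K, M, N, Q}. Minimal: {N, Q}⁺ = {N, Q}; {M, Q}⁺ = {M, Q}; {M, N}⁺ = {M, N} — none reach the full schema.
{D, K, N, Q}⁺: KNQ→F adds F; DF→BM adds B, M → {B, D, F, K, M, N, Q}. Minimal: {K, N, Q}⁺ = {F, K, N, Q}; {D, N, Q}⁺ = {D, N, Q}; {D, K, Q}⁺ = {D, K, Q}; … — none reach the full schema.
Any other superkey contains one of these as a subset, so there are no further candidate keys.

(B, M, Q), (D, F, Q), (D, M, Q), (M, N, Q), (D, K, N, Q)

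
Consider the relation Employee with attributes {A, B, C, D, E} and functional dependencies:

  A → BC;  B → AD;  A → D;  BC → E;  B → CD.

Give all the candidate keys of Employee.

{A}⁺: A→BC adds B, C; B→AD adds D; BC→E adds E → {A, B, C, D, E}.
{B}⁺: B→AD adds A, D; B→CD adds C; BC→E adds E → {A, B, C, D, E}.
Any other superkey contains one of these as a subset, so there are no further candidate keys.

(A), (B)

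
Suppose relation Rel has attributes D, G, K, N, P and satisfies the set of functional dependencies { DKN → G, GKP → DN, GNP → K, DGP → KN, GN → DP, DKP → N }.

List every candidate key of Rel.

{G, N}⁺: GN→DP adds D, P; GNP→K adds K → {D, G, K, N, P}.
{D, G, P}⁺: DGP→KN adds K, N → {D, G, K, N, P}.
{D, K, N}⁺: DKN→G adds G; GN→DP adds P → {D, G, K, N, P}.
{D, K, P}⁺: DKP→N adds N; DKN→G adds G → {D, G, K, N, P}.
{G, K, P}⁺: GKP→DN adds D, N → {D, G, K, N, P}.
Any other superkey contains one of these as a subset, so there are no further candidate keys.

(G, N); (D, G, P); (D, K, N); (D, K, P); (G, K, P)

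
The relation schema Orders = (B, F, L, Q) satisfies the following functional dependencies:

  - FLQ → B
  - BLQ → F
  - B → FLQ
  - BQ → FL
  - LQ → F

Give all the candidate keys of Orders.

{B}⁺: B→FLQ adds F, L, Q → {B, F, L, Q}.
{L, Q}⁺: LQ→F adds F; FLQ→B adds B → {B, F, L, Q}. Minimal: {Q}⁺ = {Q}; {L}⁺ = {L} — none reach the full schema.
Any other superkey contains one of these as a subset, so there are no further candidate keys.

(B), (L, Q)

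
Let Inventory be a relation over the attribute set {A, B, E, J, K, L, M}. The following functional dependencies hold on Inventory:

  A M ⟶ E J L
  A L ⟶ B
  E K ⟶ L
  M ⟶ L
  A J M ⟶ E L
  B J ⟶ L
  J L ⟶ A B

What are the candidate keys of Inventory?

{A, K, M}, {J, K, M}

{A, K, M}⁺: AM→EJL adds E, J, L; AL→B adds B → {A, B, E, J, K, L, M}. Minimal: {K, M}⁺ = {K, L, M}; {A, M}⁺ = {A, B, E, J, L, M}; {A, K}⁺ = {A, K} — none reach the full schema.
{J, K, M}⁺: M→L adds L; JL→AB adds A, B; AM→EJL adds E → {A, B, E, J, K, L, M}. Minimal: {K, M}⁺ = {K, L, M}; {J, M}⁺ = {A, B, E, J, L, M}; {J, K}⁺ = {J, K} — none reach the full schema.
Any other superkey contains one of these as a subset, so there are no further candidate keys.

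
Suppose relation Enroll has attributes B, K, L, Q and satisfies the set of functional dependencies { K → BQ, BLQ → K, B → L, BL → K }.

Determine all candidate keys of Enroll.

B, K

{B}⁺: B→L adds L; BL→K adds K; K→BQ adds Q → {B, K, L, Q}.
{K}⁺: K→BQ adds B, Q; B→L adds L → {B, K, L, Q}.
Any other superkey contains one of these as a subset, so there are no further candidate keys.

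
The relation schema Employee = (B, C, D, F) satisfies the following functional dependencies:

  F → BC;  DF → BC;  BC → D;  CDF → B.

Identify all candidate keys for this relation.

Attribute F never appears on the right-hand side of any dependency, so F must belong to every candidate key.
{F}⁺ = {B, C, D, F}, which is all of the schema, so {F} is the only candidate key.

{F}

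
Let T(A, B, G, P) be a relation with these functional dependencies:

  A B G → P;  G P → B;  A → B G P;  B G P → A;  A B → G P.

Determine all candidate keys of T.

{A}⁺: A→BGP adds B, G, P → {A, B, G, P}.
{G, P}⁺: GP→B adds B; BGP→A adds A → {A, B, G, P}. Minimal: {P}⁺ = {P}; {G}⁺ = {G} — none reach the full schema.

{A}; {G, P}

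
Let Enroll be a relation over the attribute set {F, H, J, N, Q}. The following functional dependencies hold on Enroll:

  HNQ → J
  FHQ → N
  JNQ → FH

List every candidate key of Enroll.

Attribute Q never appears on the right-hand side of any dependency, so Q must belong to every candidate key.
{Q}⁺ = {Q}, which is not all of the schema, so we must add further attributes.
{F, H, Q}⁺: FHQ→N adds N; HNQ→J adds J → {F, H, J, N, Q}. Minimal: {H, Q}⁺ = {H, Q}; {F, Q}⁺ = {F, Q}; {F, H}⁺ = {F, H} — none reach the full schema.
{H, N, Q}⁺: HNQ→J adds J; JNQ→FH adds F → {F, H, J, N, Q}. Minimal: {N, Q}⁺ = {N, Q}; {H, Q}⁺ = {H, Q}; {H, N}⁺ = {H, N} — none reach the full schema.
{J, N, Q}⁺: JNQ→FH adds F, H → {F, H, J, N, Q}. Minimal: {N, Q}⁺ = {N, Q}; {J, Q}⁺ = {J, Q}; {J, N}⁺ = {J, N} — none reach the full schema.
Any other superkey contains one of these as a subset, so there are no further candidate keys.

{F, H, Q}, {H, N, Q}, {J, N, Q}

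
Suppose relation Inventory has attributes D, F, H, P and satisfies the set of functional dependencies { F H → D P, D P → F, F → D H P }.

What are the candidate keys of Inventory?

{F}⁺: F→DHP adds D, H, P → {D, F, H, P}.
{D, P}⁺: DP→F adds F; F→DHP adds H → {D, F, H, P}.

(F); (D, P)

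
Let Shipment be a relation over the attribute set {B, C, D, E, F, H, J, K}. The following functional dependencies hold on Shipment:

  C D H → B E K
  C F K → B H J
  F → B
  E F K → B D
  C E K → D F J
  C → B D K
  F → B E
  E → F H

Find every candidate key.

Attribute C never appears on the right-hand side of any dependency, so C must belong to every candidate key.
{C}⁺ = {B, C, D, K}, which is not all of the schema, so we must add further attributes.
{C, E}⁺: C→BDK adds B, D, K; E→FH adds F, H; CFK→BHJ adds J → {B, C, D, E, F, H, J, K}. Minimal: {E}⁺ = {B, E, F, H}; {C}⁺ = {B, C, D, K} — none reach the full schema.
{C, F}⁺: F→B adds B; C→BDK adds D, K; F→BE adds E; E→FH adds H; CFK→BHJ adds J → {B, C, D, E, F, H, J, K}. Minimal: {F}⁺ = {B, E, F, H}; {C}⁺ = {B, C, D, K} — none reach the full schema.
{C, H}⁺: C→BDK adds B, D, K; CDH→BEK adds E; CEK→DFJ adds F, J → {B, C, D, E, F, H, J, K}. Minimal: {H}⁺ = {H}; {C}⁺ = {B, C, D, K} — none reach the full schema.
Any other superkey contains one of these as a subset, so there are no further candidate keys.

(C, E), (C, F), (C, H)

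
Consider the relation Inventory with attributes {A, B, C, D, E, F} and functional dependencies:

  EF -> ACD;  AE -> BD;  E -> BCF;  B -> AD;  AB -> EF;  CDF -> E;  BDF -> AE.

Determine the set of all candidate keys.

{B}⁺: B→AD adds A, D; AB→EF adds E, F; EF→ACD adds C → {A, B, C, D, E, F}.
{E}⁺: E→BCF adds B, C, F; B→AD adds A, D → {A, B, C, D, E, F}.
{C, D, F}⁺: CDF→E adds E; EF→ACD adds A; AE→BD adds B → {A, B, C, D, E, F}. Minimal: {D, F}⁺ = {D, F}; {C, F}⁺ = {C, F}; {C, D}⁺ = {C, D} — none reach the full schema.

(B); (E); (C, D, F)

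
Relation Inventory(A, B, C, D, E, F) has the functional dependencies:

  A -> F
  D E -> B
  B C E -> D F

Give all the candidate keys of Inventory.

{A, B, C, E}, {A, C, D, E}

{A, B, C, E}⁺: A→F adds F; BCE→DF adds D → {A, B, C, D, E, F}. Minimal: {B, C, E}⁺ = {B, C, D, E, F}; {A, C, E}⁺ = {A, C, E, F}; {A, B, E}⁺ = {A, B, E, F}; … — none reach the full schema.
{A, C, D, E}⁺: A→F adds F; DE→B adds B → {A, B, C, D, E, F}. Minimal: {C, D, E}⁺ = {B, C, D, E, F}; {A, D, E}⁺ = {A, B, D, E, F}; {A, C, E}⁺ = {A, C, E, F}; … — none reach the full schema.
Any other superkey contains one of these as a subset, so there are no further candidate keys.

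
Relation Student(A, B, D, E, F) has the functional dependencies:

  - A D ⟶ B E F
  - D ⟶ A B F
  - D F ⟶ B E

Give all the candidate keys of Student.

Attribute D never appears on the right-hand side of any dependency, so D must belong to every candidate key.
{D}⁺ = {A, B, D, E, F}, which is all of the schema, so {D} is the only candidate key.

D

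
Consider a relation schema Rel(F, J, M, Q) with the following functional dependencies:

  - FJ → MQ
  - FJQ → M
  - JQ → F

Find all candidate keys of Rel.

{F, J}, {J, Q}

Attribute J never appears on the right-hand side of any dependency, so J must belong to every candidate key.
{J}⁺ = {J}, which is not all of the schema, so we must add further attributes.
{F, J}⁺: FJ→MQ adds M, Q → {F, J, M, Q}. Minimal: {J}⁺ = {J}; {F}⁺ = {F} — none reach the full schema.
{J, Q}⁺: JQ→F adds F; FJ→MQ adds M → {F, J, M, Q}. Minimal: {Q}⁺ = {Q}; {J}⁺ = {J} — none reach the full schema.
Any other superkey contains one of these as a subset, so there are no further candidate keys.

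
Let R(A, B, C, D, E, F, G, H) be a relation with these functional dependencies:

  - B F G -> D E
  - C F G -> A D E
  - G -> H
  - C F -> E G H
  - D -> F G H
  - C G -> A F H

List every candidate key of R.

(B, C, D), (B, C, F), (B, C, G)

Attributes B, C never appear on any right-hand side, so every candidate key must contain {B, C}.
{B, C}⁺ = {B, C}, which is not all of the schema, so we must add further attributes.
{B, C, D}⁺: D→FGH adds F, G, H; CG→AFH adds A; BFG→DE adds E → {A, B, C, D, E, F, G, H}. Minimal: {C, D}⁺ = {A, C, D, E, F, G, H}; {B, D}⁺ = {B, D, E, F, G, H}; {B, C}⁺ = {B, C} — none reach the full schema.
{B, C, F}⁺: CF→EGH adds E, G, H; CG→AFH adds A; BFG→DE adds D → {A, B, C, D, E, F, G, H}. Minimal: {C, F}⁺ = {A, C, D, E, F, G, H}; {B, F}⁺ = {B, F}; {B, C}⁺ = {B, C} — none reach the full schema.
{B, C, G}⁺: G→H adds H; CG→AFH adds A, F; BFG→DE adds D, E → {A, B, C, D, E, F, G, H}. Minimal: {C, G}⁺ = {A, C, D, E, F, G, H}; {B, G}⁺ = {B, G, H}; {B, C}⁺ = {B, C} — none reach the full schema.
Any other superkey contains one of these as a subset, so there are no further candidate keys.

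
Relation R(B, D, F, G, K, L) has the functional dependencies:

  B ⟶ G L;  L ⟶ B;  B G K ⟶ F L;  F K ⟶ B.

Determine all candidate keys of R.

Attributes D, K never appear on any right-hand side, so every candidate key must contain {D, K}.
{D, K}⁺ = {D, K}, which is not all of the schema, so we must add further attributes.
{B, D, K}⁺: B→GL adds G, L; BGK→FL adds F → {B, D, F, G, K, L}. Minimal: {D, K}⁺ = {D, K}; {B, K}⁺ = {B, F, G, K, L}; {B, D}⁺ = {B, D, G, L} — none reach the full schema.
{D, F, K}⁺: FK→B adds B; B→GL adds G, L → {B, D, F, G, K, L}. Minimal: {F, K}⁺ = {B, F, G, K, L}; {D, K}⁺ = {D, K}; {D, F}⁺ = {D, F} — none reach the full schema.
{D, K, L}⁺: L→B adds B; B→GL adds G; BGK→FL adds F → {B, D, F, G, K, L}. Minimal: {K, L}⁺ = {B, F, G, K, L}; {D, L}⁺ = {B, D, G, L}; {D, K}⁺ = {D, K} — none reach the full schema.
Any other superkey contains one of these as a subset, so there are no further candidate keys.

BDK, DFK, DKL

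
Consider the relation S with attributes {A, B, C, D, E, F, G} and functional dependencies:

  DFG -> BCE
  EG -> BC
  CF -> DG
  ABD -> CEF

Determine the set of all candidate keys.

(A, B, D), (A, C, F), (A, D, E, G), (A, D, F, G), (A, E, F, G)

Attribute A never appears on the right-hand side of any dependency, so A must belong to every candidate key.
{A}⁺ = {A}, which is not all of the schema, so we must add further attributes.
{A, B, D}⁺: ABD→CEF adds C, E, F; CF→DG adds G → {A, B, C, D, E, F, G}. Minimal: {B, D}⁺ = {B, D}; {A, D}⁺ = {A, D}; {A, B}⁺ = {A, B} — none reach the full schema.
{A, C, F}⁺: CF→DG adds D, G; DFG→BCE adds B, E → {A, B, C, D, E, F, G}. Minimal: {C, F}⁺ = {B, C, D, E, F, G}; {A, F}⁺ = {A, F}; {A, C}⁺ = {A, C} — none reach the full schema.
{A, D, E, G}⁺: EG→BC adds B, C; ABD→CEF adds F → {A, B, C, D, E, F, G}. Minimal: {D, E, G}⁺ = {B, C, D, E, G}; {A, E, G}⁺ = {A, B, C, E, G}; {A, D, G}⁺ = {A, D, G}; … — none reach the full schema.
{A, D, F, G}⁺: DFG→BCE adds B, C, E → {A, B, C, D, E, F, G}. Minimal: {D, F, G}⁺ = {B, C, D, E, F, G}; {A, F, G}⁺ = {A, F, G}; {A, D, G}⁺ = {A, D, G}; … — none reach the full schema.
{A, E, F, G}⁺: EG→BC adds B, C; CF→DG adds D → {A, B, C, D, E, F, G}. Minimal: {E, F, G}⁺ = {B, C, D, E, F, G}; {A, F, G}⁺ = {A, F, G}; {A, E, G}⁺ = {A, B, C, E, G}; … — none reach the full schema.
Any other superkey contains one of these as a subset, so there are no further candidate keys.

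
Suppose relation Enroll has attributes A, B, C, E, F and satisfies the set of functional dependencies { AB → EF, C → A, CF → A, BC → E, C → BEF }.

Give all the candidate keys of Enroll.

Attribute C never appears on the right-hand side of any dependency, so C must belong to every candidate key.
{C}⁺ = {A, B, C, E, F}, which is all of the schema, so {C} is the only candidate key.

C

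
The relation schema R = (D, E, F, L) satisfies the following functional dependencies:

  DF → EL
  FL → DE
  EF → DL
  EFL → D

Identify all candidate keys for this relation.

DF, EF, FL

Attribute F never appears on the right-hand side of any dependency, so F must belong to every candidate key.
{F}⁺ = {F}, which is not all of the schema, so we must add further attributes.
{D, F}⁺: DF→EL adds E, L → {D, E, F, L}.
{E, F}⁺: EF→DL adds D, L → {D, E, F, L}.
{F, L}⁺: FL→DE adds D, E → {D, E, F, L}.
Any other superkey contains one of these as a subset, so there are no further candidate keys.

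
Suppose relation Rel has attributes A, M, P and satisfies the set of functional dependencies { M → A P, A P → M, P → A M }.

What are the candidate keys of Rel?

{M}⁺: M→AP adds A, P → {A, M, P}.
{P}⁺: P→AM adds A, M → {A, M, P}.

{M}, {P}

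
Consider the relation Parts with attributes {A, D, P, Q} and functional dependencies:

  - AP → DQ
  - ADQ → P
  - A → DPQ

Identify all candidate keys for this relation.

A

{A}⁺: A→DPQ adds D, P, Q → {A, D, P, Q}.
No other minimal superkey exists.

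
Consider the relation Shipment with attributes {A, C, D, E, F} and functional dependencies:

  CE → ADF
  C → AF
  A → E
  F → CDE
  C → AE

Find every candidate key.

(C); (F)

{C}⁺: C→AF adds A, F; A→E adds E; F→CDE adds D → {A, C, D, E, F}.
{F}⁺: F→CDE adds C, D, E; C→AE adds A → {A, C, D, E, F}.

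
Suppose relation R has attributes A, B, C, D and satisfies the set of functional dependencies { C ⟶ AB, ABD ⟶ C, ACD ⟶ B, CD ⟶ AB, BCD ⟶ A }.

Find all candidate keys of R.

{C, D}⁺: C→AB adds A, B → {A, B, C, D}. Minimal: {D}⁺ = {D}; {C}⁺ = {A, B, C} — none reach the full schema.
{A, B, D}⁺: ABD→C adds C → {A, B, C, D}. Minimal: {B, D}⁺ = {B, D}; {A, D}⁺ = {A, D}; {A, B}⁺ = {A, B} — none reach the full schema.

CD, ABD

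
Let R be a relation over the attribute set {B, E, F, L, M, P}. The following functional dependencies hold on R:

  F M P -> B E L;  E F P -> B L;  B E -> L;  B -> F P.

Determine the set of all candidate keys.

Attribute M never appears on the right-hand side of any dependency, so M must belong to every candidate key.
{M}⁺ = {M}, which is not all of the schema, so we must add further attributes.
{B, M}⁺: B→FP adds F, P; FMP→BEL adds E, L → {B, E, F, L, M, P}.
{F, M, P}⁺: FMP→BEL adds B, E, L → {B, E, F, L, M, P}.

BM, FMP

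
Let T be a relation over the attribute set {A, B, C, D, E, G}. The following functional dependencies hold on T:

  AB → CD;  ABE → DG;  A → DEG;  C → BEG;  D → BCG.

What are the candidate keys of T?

{A}

{A}⁺: A→DEG adds D, E, G; D→BCG adds B, C → {A, B, C, D, E, G}.
No other minimal superkey exists.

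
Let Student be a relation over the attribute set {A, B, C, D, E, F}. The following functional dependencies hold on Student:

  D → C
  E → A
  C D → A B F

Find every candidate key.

{D, E}

Attributes D, E never appear on any right-hand side, so every candidate key must contain {D, E}.
{D, E}⁺ = {A, B, C, D, E, F}, which is all of the schema, so {D, E} is the only candidate key.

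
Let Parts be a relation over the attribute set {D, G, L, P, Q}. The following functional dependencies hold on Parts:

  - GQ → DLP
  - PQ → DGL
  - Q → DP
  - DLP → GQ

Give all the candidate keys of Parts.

{Q}⁺: Q→DP adds D, P; PQ→DGL adds G, L → {D, G, L, P, Q}.
{D, L, P}⁺: DLP→GQ adds G, Q → {D, G, L, P, Q}.

{Q}, {D, L, P}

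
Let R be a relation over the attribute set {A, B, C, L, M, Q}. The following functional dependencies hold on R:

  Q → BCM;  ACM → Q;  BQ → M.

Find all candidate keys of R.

Attributes A, L never appear on any right-hand side, so every candidate key must contain {A, L}.
{A, L}⁺ = {A, L}, which is not all of the schema, so we must add further attributes.
{A, L, Q}⁺: Q→BCM adds B, C, M → {A, B, C, L, M, Q}.
{A, C, L, M}⁺: ACM→Q adds Q; Q→BCM adds B → {A, B, C, L, M, Q}.
Any other superkey contains one of these as a subset, so there are no further candidate keys.

{A, L, Q}, {A, C, L, M}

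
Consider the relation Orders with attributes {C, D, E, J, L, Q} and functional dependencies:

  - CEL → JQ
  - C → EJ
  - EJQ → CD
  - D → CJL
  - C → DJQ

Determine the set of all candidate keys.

{C}⁺: C→EJ adds E, J; C→DJQ adds D, Q; D→CJL adds L → {C, D, E, J, L, Q}.
{D}⁺: D→CJL adds C, J, L; C→DJQ adds Q; C→EJ adds E → {C, D, E, J, L, Q}.
{E, J, Q}⁺: EJQ→CD adds C, D; D→CJL adds L → {C, D, E, J, L, Q}. Minimal: {J, Q}⁺ = {J, Q}; {E, Q}⁺ = {E, Q}; {E, J}⁺ = {E, J} — none reach the full schema.
Any other superkey contains one of these as a subset, so there are no further candidate keys.

{C}, {D}, {E, J, Q}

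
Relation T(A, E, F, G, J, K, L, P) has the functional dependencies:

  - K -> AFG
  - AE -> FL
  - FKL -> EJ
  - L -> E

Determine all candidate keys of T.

(E, K, P); (K, L, P)

{E, K, P}⁺: K→AFG adds A, F, G; AE→FL adds L; FKL→EJ adds J → {A, E, F, G, J, K, L, P}.
{K, L, P}⁺: K→AFG adds A, F, G; FKL→EJ adds E, J → {A, E, F, G, J, K, L, P}.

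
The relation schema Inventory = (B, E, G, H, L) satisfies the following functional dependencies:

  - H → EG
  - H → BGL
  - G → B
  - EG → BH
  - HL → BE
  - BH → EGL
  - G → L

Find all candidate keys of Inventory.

{H}⁺: H→EG adds E, G; H→BGL adds B, L → {B, E, G, H, L}.
{E, G}⁺: G→B adds B; EG→BH adds H; BH→EGL adds L → {B, E, G, H, L}. Minimal: {G}⁺ = {B, G, L}; {E}⁺ = {E} — none reach the full schema.

H, EG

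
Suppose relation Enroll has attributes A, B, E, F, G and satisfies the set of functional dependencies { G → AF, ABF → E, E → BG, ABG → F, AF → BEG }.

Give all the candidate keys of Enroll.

{E}⁺: E→BG adds B, G; G→AF adds A, F → {A, B, E, F, G}.
{G}⁺: G→AF adds A, F; AF→BEG adds B, E → {A, B, E, F, G}.
{A, F}⁺: AF→BEG adds B, E, G → {A, B, E, F, G}. Minimal: {F}⁺ = {F}; {A}⁺ = {A} — none reach the full schema.
Any other superkey contains one of these as a subset, so there are no further candidate keys.

E; G; AF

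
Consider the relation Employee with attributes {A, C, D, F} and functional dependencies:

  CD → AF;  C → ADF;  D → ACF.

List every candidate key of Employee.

{C}; {D}

{C}⁺: C→ADF adds A, D, F → {A, C, D, F}.
{D}⁺: D→ACF adds A, C, F → {A, C, D, F}.
Any other superkey contains one of these as a subset, so there are no further candidate keys.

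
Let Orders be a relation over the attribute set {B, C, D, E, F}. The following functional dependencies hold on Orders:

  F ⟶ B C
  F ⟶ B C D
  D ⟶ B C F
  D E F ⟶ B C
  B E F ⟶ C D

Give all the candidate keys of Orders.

{D, E}, {E, F}

Attribute E never appears on the right-hand side of any dependency, so E must belong to every candidate key.
{E}⁺ = {E}, which is not all of the schema, so we must add further attributes.
{D, E}⁺: D→BCF adds B, C, F → {B, C, D, E, F}. Minimal: {E}⁺ = {E}; {D}⁺ = {B, C, D, F} — none reach the full schema.
{E, F}⁺: F→BC adds B, C; F→BCD adds D → {B, C, D, E, F}. Minimal: {F}⁺ = {B, C, D, F}; {E}⁺ = {E} — none reach the full schema.
Any other superkey contains one of these as a subset, so there are no further candidate keys.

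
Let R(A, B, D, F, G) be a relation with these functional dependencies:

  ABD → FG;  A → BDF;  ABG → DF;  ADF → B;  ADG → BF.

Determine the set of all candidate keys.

A

Attribute A never appears on the right-hand side of any dependency, so A must belong to every candidate key.
{A}⁺ = {A, B, D, F, G}, which is all of the schema, so {A} is the only candidate key.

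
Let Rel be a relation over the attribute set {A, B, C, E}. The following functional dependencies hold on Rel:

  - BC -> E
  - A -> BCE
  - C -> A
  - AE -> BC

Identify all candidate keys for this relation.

{A}, {C}

{A}⁺: A→BCE adds B, C, E → {A, B, C, E}.
{C}⁺: C→A adds A; A→BCE adds B, E → {A, B, C, E}.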